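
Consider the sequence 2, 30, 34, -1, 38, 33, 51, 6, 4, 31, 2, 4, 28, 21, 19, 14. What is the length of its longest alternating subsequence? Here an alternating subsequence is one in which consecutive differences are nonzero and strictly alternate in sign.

Track the best alternating length ending on an up-step vs a down-step at each position: up/down = 1/1, 2/1, 2/1, 1/3, 4/1, 4/5, 6/1, 4/7, 4/7, 8/7, 4/9, 10/9, 10/9, 10/11, 10/11, 10/11.
The maximum over both is 11; one such subsequence is 2, 30, -1, 38, 33, 51, 6, 31, 2, 28, 21.

11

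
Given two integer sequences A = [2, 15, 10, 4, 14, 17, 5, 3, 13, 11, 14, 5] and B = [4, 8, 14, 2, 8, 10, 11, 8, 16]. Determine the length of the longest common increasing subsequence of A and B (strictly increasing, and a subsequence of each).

3

A longest common strictly increasing subsequence is 2, 10, 11 (length 3); it appears in order in both A and B, and no longer such subsequence exists.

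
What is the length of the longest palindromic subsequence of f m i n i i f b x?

One longest palindromic subsequence is fiiif (positions 1,3,5,6,7); it reads the same forward and backward, and the interval DP gives dp[1][9] = 5.

5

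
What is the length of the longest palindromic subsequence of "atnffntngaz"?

One longest palindromic subsequence is atnffnta (positions 1,2,3,4,5,6,7,10); it reads the same forward and backward, and the interval DP gives dp[1][11] = 8.

8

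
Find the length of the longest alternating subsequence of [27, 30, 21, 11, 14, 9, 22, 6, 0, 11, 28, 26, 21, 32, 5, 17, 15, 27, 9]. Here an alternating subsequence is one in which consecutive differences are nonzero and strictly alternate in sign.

15

Track the best alternating length ending on an up-step vs a down-step at each position: up/down = 1/1, 2/1, 1/3, 1/3, 4/3, 1/5, 6/3, 1/7, 1/7, 8/7, 8/3, 8/9, 8/9, 10/1, 8/11, 12/11, 12/13, 14/11, 12/15.
The maximum over both is 15; one such subsequence is 27, 30, 11, 14, 9, 22, 6, 28, 26, 32, 5, 17, 15, 27, 9.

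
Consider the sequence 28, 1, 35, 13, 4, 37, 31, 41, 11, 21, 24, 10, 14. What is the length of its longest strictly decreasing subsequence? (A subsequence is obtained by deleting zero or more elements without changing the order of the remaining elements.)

4

One longest decreasing subsequence is 28, 13, 11, 10 (positions 1,4,9,12), of length 4; no longer one exists.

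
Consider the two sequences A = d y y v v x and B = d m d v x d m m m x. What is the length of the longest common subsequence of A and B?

3

A longest common subsequence is dvx (length 3); the LCS DP confirms no longer common subsequence exists.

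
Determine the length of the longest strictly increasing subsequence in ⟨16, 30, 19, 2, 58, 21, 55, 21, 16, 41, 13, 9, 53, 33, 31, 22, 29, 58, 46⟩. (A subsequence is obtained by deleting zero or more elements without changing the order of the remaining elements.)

Let dp[i] be the longest increasing subsequence ending at position i. Then dp = [1, 2, 2, 1, 3, 3, 4, 3, 2, 4, 2, 2, 5, 4, 4, 4, 5, 6, 6].
The maximum is 6; one witness is 16, 19, 21, 41, 53, 58 at positions 1,3,6,10,13,18.

6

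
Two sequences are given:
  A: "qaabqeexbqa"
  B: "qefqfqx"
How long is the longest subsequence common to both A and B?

3

Backtracking the LCS table gives one alignment: q (A1,B4) → q (A5,B6) → x (A8,B7).
So the longest common subsequence has length 3.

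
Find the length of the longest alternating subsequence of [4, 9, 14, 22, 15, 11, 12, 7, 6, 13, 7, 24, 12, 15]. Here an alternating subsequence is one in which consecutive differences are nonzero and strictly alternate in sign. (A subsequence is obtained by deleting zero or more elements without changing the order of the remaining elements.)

10

Track the best alternating length ending on an up-step vs a down-step at each position: up/down = 1/1, 2/1, 2/1, 2/1, 2/3, 2/3, 4/3, 2/5, 2/5, 6/3, 6/7, 8/1, 8/9, 10/9.
The maximum over both is 10; one such subsequence is 4, 14, 11, 12, 7, 13, 7, 24, 12, 15.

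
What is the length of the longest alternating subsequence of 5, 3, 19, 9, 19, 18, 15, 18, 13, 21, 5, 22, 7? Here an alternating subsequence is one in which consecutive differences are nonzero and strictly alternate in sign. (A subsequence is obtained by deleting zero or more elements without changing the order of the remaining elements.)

12

Track the best alternating length ending on an up-step vs a down-step at each position: up/down = 1/1, 1/2, 3/1, 3/4, 5/1, 5/6, 5/6, 7/6, 5/8, 9/1, 3/10, 11/1, 11/12.
The maximum over both is 12; one such subsequence is 5, 3, 19, 9, 19, 15, 18, 13, 21, 5, 22, 7.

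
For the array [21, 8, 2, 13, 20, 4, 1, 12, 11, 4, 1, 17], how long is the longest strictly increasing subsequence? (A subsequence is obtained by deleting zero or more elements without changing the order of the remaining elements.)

4

Scanning left to right, the best length ending at each element is: 21→1, 8→1, 2→1, 13→2, 20→3, 4→2, 1→1, 12→3, 11→3, 4→2, 1→1, 17→4.
So the longest increasing subsequence has length 4, e.g. 2, 4, 12, 17.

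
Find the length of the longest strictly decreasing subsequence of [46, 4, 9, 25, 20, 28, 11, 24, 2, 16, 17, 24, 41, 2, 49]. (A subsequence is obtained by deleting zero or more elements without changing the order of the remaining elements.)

Let dp[i] be the longest decreasing subsequence ending at position i. Then dp = [1, 2, 2, 2, 3, 2, 4, 3, 5, 4, 4, 3, 2, 5, 1].
The maximum is 5; one witness is 46, 25, 20, 11, 2 at positions 1,4,5,7,9.

5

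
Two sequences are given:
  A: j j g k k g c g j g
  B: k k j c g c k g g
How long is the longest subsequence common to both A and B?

Backtracking the LCS table gives one alignment: k (A4,B1) → k (A5,B2) → g (A6,B5) → c (A7,B6) → g (A8,B8) → g (A10,B9).
So the longest common subsequence has length 6.

6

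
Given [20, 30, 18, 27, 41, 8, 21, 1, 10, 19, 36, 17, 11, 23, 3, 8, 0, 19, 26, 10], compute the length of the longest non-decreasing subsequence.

Scanning left to right, the best length ending at each element is: 20→1, 30→2, 18→1, 27→2, 41→3, 8→1, 21→2, 1→1, 10→2, 19→3, 36→4, 17→3, 11→3, 23→4, 3→2, 8→3, 0→1, 19→4, 26→5, 10→4.
So the longest non-decreasing subsequence has length 5, e.g. 8, 10, 19, 23, 26.

5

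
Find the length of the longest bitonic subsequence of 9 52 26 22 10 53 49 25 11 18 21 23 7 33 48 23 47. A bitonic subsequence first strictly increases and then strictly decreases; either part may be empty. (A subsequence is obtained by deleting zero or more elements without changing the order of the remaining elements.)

One longest bitonic subsequence is 9, 10, 11, 18, 21, 23, 33, 48, 47 (positions 1,5,9,10,11,12,14,15,17): it rises to 48 then falls. Length 9 is optimal.

9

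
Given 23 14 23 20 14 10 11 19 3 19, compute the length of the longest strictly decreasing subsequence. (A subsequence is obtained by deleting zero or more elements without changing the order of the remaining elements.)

5

Let dp[i] be the longest decreasing subsequence ending at position i. Then dp = [1, 2, 1, 2, 3, 4, 4, 3, 5, 3].
The maximum is 5; one witness is 23, 20, 14, 10, 3 at positions 1,4,5,6,9.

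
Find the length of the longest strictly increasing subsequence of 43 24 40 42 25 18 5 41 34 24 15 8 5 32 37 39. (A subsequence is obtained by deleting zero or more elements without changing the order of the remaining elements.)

5

Let dp[i] be the longest increasing subsequence ending at position i. Then dp = [1, 1, 2, 3, 2, 1, 1, 3, 3, 2, 2, 2, 1, 3, 4, 5].
The maximum is 5; one witness is 24, 25, 34, 37, 39 at positions 2,5,9,15,16.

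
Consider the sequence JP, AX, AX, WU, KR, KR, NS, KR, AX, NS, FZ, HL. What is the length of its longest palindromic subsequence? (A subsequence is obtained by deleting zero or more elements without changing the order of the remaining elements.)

5

Using dp[i][j] = 2 + dp[i+1][j−1] if the ends match, else max(dp[i+1][j], dp[i][j−1]):
dp[1][12] = 5. A witness is AX KR NS KR AX at positions 3,5,7,8,9.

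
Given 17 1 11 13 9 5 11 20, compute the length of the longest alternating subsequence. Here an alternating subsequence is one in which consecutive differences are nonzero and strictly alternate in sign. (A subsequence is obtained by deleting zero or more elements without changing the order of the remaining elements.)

5

A longest alternating subsequence is 17, 1, 11, 9, 11 (positions 1,2,3,5,7); its 4 consecutive differences strictly alternate in sign, and length 5 is optimal.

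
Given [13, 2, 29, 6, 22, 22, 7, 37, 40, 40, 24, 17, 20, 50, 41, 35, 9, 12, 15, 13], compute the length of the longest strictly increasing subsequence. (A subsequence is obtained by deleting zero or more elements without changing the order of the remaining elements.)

Let dp[i] be the longest increasing subsequence ending at position i. Then dp = [1, 1, 2, 2, 3, 3, 3, 4, 5, 5, 4, 4, 5, 6, 6, 6, 4, 5, 6, 6].
The maximum is 6; one witness is 2, 6, 22, 37, 40, 50 at positions 2,4,5,8,9,14.

6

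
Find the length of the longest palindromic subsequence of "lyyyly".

One longest palindromic subsequence is lyyyl (positions 1,2,3,4,5); it reads the same forward and backward, and the interval DP gives dp[1][6] = 5.

5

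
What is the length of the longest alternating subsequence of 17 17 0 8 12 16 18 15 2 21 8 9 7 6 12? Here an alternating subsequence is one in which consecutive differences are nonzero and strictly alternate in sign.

9

Track the best alternating length ending on an up-step vs a down-step at each position: up/down = 1/1, 1/1, 1/2, 3/2, 3/2, 3/2, 3/1, 3/4, 3/4, 5/1, 5/6, 7/6, 5/8, 5/8, 9/6.
The maximum over both is 9; one such subsequence is 17, 0, 16, 15, 21, 8, 9, 7, 12.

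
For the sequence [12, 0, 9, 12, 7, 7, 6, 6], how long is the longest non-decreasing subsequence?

3

One longest non-decreasing subsequence is 0, 9, 12 (positions 2,3,4), of length 3; no longer one exists.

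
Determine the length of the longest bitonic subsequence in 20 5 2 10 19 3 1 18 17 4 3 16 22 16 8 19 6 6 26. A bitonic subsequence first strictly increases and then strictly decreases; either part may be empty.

8

One longest bitonic subsequence is 5, 10, 19, 18, 17, 16, 8, 6 (positions 2,4,5,8,9,14,15,18): it rises to 19 then falls. Length 8 is optimal.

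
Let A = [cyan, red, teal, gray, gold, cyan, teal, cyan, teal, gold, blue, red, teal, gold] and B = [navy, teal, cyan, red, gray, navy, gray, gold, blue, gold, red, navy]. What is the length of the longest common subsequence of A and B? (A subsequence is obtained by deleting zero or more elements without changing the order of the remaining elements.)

A longest common subsequence is cyan, red, gray, gold, gold, red (length 6); the LCS DP confirms no longer common subsequence exists.

6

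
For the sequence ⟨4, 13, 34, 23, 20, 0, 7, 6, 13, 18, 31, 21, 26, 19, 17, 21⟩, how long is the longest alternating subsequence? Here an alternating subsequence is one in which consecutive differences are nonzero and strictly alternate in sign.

10

Track the best alternating length ending on an up-step vs a down-step at each position: up/down = 1/1, 2/1, 2/1, 2/3, 2/3, 1/3, 4/3, 4/5, 6/3, 6/3, 6/3, 6/7, 8/7, 6/9, 6/9, 10/9.
The maximum over both is 10; one such subsequence is 4, 13, 0, 7, 6, 31, 21, 26, 19, 21.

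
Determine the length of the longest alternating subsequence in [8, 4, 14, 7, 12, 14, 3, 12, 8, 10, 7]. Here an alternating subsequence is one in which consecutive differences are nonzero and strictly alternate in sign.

10

Track the best alternating length ending on an up-step vs a down-step at each position: up/down = 1/1, 1/2, 3/1, 3/4, 5/4, 5/1, 1/6, 7/6, 7/8, 9/8, 7/10.
The maximum over both is 10; one such subsequence is 8, 4, 14, 7, 12, 3, 12, 8, 10, 7.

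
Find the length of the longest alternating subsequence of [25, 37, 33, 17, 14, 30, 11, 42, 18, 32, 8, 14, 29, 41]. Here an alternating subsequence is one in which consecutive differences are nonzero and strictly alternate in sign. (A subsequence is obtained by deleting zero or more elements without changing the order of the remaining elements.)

A longest alternating subsequence is 25, 37, 17, 30, 11, 42, 18, 32, 8, 14 (positions 1,2,4,6,7,8,9,10,11,12); its 9 consecutive differences strictly alternate in sign, and length 10 is optimal.

10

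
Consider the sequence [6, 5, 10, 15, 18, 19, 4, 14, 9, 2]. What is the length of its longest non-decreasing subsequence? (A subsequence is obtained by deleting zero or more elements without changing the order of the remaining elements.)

5

One longest non-decreasing subsequence is 6, 10, 15, 18, 19 (positions 1,3,4,5,6), of length 5; no longer one exists.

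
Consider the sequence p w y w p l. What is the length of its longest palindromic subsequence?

5

Using dp[i][j] = 2 + dp[i+1][j−1] if the ends match, else max(dp[i+1][j], dp[i][j−1]):
dp[1][6] = 5. A witness is pwywp at positions 1,2,3,4,5.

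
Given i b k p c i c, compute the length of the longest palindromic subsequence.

One longest palindromic subsequence is cic (positions 5,6,7); it reads the same forward and backward, and the interval DP gives dp[1][7] = 3.

3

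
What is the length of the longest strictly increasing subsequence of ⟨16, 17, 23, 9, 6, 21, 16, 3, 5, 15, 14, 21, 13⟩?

Scanning left to right, the best length ending at each element is: 16→1, 17→2, 23→3, 9→1, 6→1, 21→3, 16→2, 3→1, 5→2, 15→3, 14→3, 21→4, 13→3.
So the longest increasing subsequence has length 4, e.g. 3, 5, 15, 21.

4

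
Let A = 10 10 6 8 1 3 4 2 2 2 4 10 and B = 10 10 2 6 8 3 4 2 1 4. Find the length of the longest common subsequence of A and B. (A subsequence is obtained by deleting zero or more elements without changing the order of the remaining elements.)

8

Backtracking the LCS table gives one alignment: 10 (A1,B1) → 10 (A2,B2) → 6 (A3,B4) → 8 (A4,B5) → 3 (A6,B6) → 4 (A7,B7) → 2 (A8,B8) → 4 (A11,B10).
So the longest common subsequence has length 8.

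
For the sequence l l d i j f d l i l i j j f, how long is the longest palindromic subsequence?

Using dp[i][j] = 2 + dp[i+1][j−1] if the ends match, else max(dp[i+1][j], dp[i][j−1]):
dp[1][14] = 7. A witness is lldfdll at positions 1,2,3,6,7,8,10.

7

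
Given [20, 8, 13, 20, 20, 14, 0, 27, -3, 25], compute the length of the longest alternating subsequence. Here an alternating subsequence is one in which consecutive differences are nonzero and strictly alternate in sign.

7

A longest alternating subsequence is 20, 8, 20, 14, 27, -3, 25 (positions 1,2,4,6,8,9,10); its 6 consecutive differences strictly alternate in sign, and length 7 is optimal.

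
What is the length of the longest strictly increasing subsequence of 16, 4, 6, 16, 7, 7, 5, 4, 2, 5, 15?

4

One longest increasing subsequence is 4, 6, 7, 15 (positions 2,3,5,11), of length 4; no longer one exists.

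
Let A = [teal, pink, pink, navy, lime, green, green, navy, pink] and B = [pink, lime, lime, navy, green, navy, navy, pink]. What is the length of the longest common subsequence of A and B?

5

Backtracking the LCS table gives one alignment: pink (A2,B1) → navy (A4,B4) → green (A6,B5) → navy (A8,B7) → pink (A9,B8).
So the longest common subsequence has length 5.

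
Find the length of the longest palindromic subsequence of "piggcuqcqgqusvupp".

One longest palindromic subsequence is puqgqup (positions 1,6,9,10,11,15,17); it reads the same forward and backward, and the interval DP gives dp[1][17] = 7.

7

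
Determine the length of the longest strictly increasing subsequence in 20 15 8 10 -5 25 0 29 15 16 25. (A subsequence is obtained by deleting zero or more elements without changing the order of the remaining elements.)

5

Let dp[i] be the longest increasing subsequence ending at position i. Then dp = [1, 1, 1, 2, 1, 3, 2, 4, 3, 4, 5].
The maximum is 5; one witness is 8, 10, 15, 16, 25 at positions 3,4,9,10,11.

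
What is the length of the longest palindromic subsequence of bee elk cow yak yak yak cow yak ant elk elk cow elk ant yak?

8

Using dp[i][j] = 2 + dp[i+1][j−1] if the ends match, else max(dp[i+1][j], dp[i][j−1]):
dp[1][15] = 8. A witness is elk cow yak yak yak yak cow elk at positions 2,3,4,5,6,8,12,13.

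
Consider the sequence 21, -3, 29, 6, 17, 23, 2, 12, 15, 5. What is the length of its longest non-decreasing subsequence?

4

Scanning left to right, the best length ending at each element is: 21→1, -3→1, 29→2, 6→2, 17→3, 23→4, 2→2, 12→3, 15→4, 5→3.
So the longest non-decreasing subsequence has length 4, e.g. -3, 6, 17, 23.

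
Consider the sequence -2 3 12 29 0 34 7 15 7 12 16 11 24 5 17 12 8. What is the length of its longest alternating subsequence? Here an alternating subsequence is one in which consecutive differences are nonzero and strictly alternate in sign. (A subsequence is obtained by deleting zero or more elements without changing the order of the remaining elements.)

Track the best alternating length ending on an up-step vs a down-step at each position: up/down = 1/1, 2/1, 2/1, 2/1, 2/3, 4/1, 4/5, 6/5, 4/7, 8/7, 8/5, 8/9, 10/5, 4/11, 12/11, 12/13, 12/13.
The maximum over both is 13; one such subsequence is -2, 3, 0, 34, 7, 15, 7, 12, 11, 24, 5, 17, 12.

13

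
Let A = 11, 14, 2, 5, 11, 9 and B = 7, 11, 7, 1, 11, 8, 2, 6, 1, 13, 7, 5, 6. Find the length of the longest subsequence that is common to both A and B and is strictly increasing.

For each value that appears in both, track the longest common increasing run ending there.
The best achievable length is 2; one witness is 2, 5 (A-positions 3,4, B-positions 7,12).

2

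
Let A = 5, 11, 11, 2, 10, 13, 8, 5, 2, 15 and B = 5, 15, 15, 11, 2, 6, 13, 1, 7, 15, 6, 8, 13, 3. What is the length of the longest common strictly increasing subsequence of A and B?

4

A longest common strictly increasing subsequence is 5, 11, 13, 15 (length 4); it appears in order in both A and B, and no longer such subsequence exists.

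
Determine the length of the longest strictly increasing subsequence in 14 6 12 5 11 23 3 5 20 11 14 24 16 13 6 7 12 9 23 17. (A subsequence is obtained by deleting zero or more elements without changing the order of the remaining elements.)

One longest increasing subsequence is 3, 5, 11, 14, 16, 23 (positions 7,8,10,11,13,19), of length 6; no longer one exists.

6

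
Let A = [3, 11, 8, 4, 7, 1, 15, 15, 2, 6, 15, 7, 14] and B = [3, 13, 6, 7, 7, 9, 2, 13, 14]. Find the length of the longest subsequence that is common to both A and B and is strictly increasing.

A longest common strictly increasing subsequence is 3, 6, 7, 14 (length 4); it appears in order in both A and B, and no longer such subsequence exists.

4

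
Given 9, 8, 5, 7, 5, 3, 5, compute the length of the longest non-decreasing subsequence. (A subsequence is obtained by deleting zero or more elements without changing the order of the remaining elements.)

3

Let dp[i] be the longest non-decreasing subsequence ending at position i. Then dp = [1, 1, 1, 2, 2, 1, 3].
The maximum is 3; one witness is 5, 5, 5 at positions 3,5,7.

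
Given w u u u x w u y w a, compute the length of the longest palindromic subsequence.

Using dp[i][j] = 2 + dp[i+1][j−1] if the ends match, else max(dp[i+1][j], dp[i][j−1]):
dp[1][10] = 6. A witness is wuuuuw at positions 1,2,3,4,7,9.

6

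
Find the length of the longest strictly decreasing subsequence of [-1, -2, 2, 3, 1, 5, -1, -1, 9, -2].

One longest decreasing subsequence is 2, 1, -1, -2 (positions 3,5,7,10), of length 4; no longer one exists.

4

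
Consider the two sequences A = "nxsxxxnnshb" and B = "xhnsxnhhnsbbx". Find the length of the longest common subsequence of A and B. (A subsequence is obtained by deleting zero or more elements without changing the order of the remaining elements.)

A longest common subsequence is nsxnnsb (length 7); the LCS DP confirms no longer common subsequence exists.

7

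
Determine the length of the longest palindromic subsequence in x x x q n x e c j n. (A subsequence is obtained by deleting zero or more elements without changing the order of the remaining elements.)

One longest palindromic subsequence is xxxx (positions 1,2,3,6); it reads the same forward and backward, and the interval DP gives dp[1][10] = 4.

4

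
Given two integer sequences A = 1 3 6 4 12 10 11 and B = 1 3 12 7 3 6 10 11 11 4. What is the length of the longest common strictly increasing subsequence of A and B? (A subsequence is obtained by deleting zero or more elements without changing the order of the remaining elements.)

A longest common strictly increasing subsequence is 1, 3, 6, 10, 11 (length 5); it appears in order in both A and B, and no longer such subsequence exists.

5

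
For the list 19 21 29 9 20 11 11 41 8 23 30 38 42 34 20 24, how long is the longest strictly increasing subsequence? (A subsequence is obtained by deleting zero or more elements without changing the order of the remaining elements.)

One longest increasing subsequence is 19, 21, 29, 30, 38, 42 (positions 1,2,3,11,12,13), of length 6; no longer one exists.

6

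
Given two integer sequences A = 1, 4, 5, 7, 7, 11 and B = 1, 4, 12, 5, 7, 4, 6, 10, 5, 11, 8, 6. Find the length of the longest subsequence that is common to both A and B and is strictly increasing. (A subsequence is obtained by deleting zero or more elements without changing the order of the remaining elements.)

5

A longest common strictly increasing subsequence is 1, 4, 5, 7, 11 (length 5); it appears in order in both A and B, and no longer such subsequence exists.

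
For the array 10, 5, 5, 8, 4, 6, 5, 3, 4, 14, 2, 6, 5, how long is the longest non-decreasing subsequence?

Scanning left to right, the best length ending at each element is: 10→1, 5→1, 5→2, 8→3, 4→1, 6→3, 5→3, 3→1, 4→2, 14→4, 2→1, 6→4, 5→4.
So the longest non-decreasing subsequence has length 4, e.g. 5, 5, 8, 14.

4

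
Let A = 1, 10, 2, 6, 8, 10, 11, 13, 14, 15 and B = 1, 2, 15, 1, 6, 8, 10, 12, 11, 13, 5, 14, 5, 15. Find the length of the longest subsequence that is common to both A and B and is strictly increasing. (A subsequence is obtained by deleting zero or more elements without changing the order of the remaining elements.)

9

A longest common strictly increasing subsequence is 1, 2, 6, 8, 10, 11, 13, 14, 15 (length 9); it appears in order in both A and B, and no longer such subsequence exists.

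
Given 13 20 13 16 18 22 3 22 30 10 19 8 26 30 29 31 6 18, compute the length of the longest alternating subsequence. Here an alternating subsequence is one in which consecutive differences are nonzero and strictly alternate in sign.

A longest alternating subsequence is 13, 20, 13, 16, 3, 22, 10, 19, 8, 30, 29, 31, 6, 18 (positions 1,2,3,4,7,8,10,11,12,14,15,16,17,18); its 13 consecutive differences strictly alternate in sign, and length 14 is optimal.

14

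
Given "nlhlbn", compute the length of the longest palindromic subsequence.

One longest palindromic subsequence is nlhln (positions 1,2,3,4,6); it reads the same forward and backward, and the interval DP gives dp[1][6] = 5.

5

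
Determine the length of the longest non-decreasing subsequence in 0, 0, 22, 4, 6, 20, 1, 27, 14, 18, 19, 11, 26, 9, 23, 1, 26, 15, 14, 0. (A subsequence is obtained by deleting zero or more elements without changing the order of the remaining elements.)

Let dp[i] be the longest non-decreasing subsequence ending at position i. Then dp = [1, 2, 3, 3, 4, 5, 3, 6, 5, 6, 7, 5, 8, 5, 8, 4, 9, 6, 6, 3].
The maximum is 9; one witness is 0, 0, 4, 6, 14, 18, 19, 26, 26 at positions 1,2,4,5,9,10,11,13,17.

9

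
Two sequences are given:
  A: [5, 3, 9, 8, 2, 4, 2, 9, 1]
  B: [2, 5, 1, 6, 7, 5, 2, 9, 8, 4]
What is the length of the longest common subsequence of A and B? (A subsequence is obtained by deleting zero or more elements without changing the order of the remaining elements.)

4

A longest common subsequence is 5, 9, 8, 4 (length 4); the LCS DP confirms no longer common subsequence exists.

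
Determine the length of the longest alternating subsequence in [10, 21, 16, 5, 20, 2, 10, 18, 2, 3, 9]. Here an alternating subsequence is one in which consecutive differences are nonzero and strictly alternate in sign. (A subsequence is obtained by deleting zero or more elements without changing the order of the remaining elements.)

8

Track the best alternating length ending on an up-step vs a down-step at each position: up/down = 1/1, 2/1, 2/3, 1/3, 4/3, 1/5, 6/5, 6/5, 1/7, 8/7, 8/7.
The maximum over both is 8; one such subsequence is 10, 21, 16, 20, 2, 10, 2, 3.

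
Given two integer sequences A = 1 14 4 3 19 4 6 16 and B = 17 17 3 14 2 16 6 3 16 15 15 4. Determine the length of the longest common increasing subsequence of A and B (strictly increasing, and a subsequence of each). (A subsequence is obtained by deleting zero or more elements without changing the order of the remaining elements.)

For each value that appears in both, track the longest common increasing run ending there.
The best achievable length is 3; one witness is 3, 6, 16 (A-positions 4,7,8, B-positions 3,7,9).

3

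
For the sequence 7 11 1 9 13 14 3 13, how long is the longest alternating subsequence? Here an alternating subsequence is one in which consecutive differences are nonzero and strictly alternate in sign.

Track the best alternating length ending on an up-step vs a down-step at each position: up/down = 1/1, 2/1, 1/3, 4/3, 4/1, 4/1, 4/5, 6/5.
The maximum over both is 6; one such subsequence is 7, 11, 1, 9, 3, 13.

6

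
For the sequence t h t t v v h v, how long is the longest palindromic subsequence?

One longest palindromic subsequence is hvvh (positions 2,5,6,7); it reads the same forward and backward, and the interval DP gives dp[1][8] = 4.

4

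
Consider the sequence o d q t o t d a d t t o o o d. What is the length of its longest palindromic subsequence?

9

One longest palindromic subsequence is dotdadtod (positions 2,5,6,7,8,9,11,14,15); it reads the same forward and backward, and the interval DP gives dp[1][15] = 9.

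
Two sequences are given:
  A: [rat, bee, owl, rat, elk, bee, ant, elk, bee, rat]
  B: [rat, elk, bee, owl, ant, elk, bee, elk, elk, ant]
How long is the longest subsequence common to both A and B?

Backtracking the LCS table gives one alignment: rat (A1,B1) → bee (A2,B3) → owl (A3,B4) → elk (A5,B6) → bee (A6,B7) → ant (A7,B10).
So the longest common subsequence has length 6.

6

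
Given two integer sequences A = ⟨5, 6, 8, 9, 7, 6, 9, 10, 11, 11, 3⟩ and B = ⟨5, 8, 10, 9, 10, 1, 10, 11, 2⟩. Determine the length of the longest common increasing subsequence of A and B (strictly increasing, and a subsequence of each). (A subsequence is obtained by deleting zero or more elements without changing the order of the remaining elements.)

5

For each value that appears in both, track the longest common increasing run ending there.
The best achievable length is 5; one witness is 5, 8, 9, 10, 11 (A-positions 1,3,4,8,9, B-positions 1,2,4,5,8).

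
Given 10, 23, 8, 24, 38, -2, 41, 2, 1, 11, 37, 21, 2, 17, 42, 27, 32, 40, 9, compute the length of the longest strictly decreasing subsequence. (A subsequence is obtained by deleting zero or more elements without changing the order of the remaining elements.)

5

Let dp[i] be the longest decreasing subsequence ending at position i. Then dp = [1, 1, 2, 1, 1, 3, 1, 3, 4, 2, 2, 3, 4, 4, 1, 3, 3, 2, 5].
The maximum is 5; one witness is 38, 37, 21, 17, 9 at positions 5,11,12,14,19.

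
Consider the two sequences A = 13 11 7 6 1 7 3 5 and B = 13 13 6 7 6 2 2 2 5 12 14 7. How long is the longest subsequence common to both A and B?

A longest common subsequence is 13, 7, 6, 7 (length 4); the LCS DP confirms no longer common subsequence exists.

4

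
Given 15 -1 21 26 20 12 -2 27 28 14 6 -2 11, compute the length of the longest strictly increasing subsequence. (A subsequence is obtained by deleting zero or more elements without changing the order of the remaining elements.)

5

One longest increasing subsequence is 15, 21, 26, 27, 28 (positions 1,3,4,8,9), of length 5; no longer one exists.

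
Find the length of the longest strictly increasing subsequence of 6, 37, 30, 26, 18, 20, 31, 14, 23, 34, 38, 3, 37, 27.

6

One longest increasing subsequence is 6, 18, 20, 31, 34, 38 (positions 1,5,6,7,10,11), of length 6; no longer one exists.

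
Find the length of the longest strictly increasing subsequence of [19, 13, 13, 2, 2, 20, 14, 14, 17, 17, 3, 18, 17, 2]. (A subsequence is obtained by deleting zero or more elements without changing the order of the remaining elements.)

Scanning left to right, the best length ending at each element is: 19→1, 13→1, 13→1, 2→1, 2→1, 20→2, 14→2, 14→2, 17→3, 17→3, 3→2, 18→4, 17→3, 2→1.
So the longest increasing subsequence has length 4, e.g. 13, 14, 17, 18.

4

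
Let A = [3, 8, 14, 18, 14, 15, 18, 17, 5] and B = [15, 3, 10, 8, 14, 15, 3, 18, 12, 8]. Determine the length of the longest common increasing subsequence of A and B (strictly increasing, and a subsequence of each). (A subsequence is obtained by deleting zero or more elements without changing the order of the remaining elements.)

5

For each value that appears in both, track the longest common increasing run ending there.
The best achievable length is 5; one witness is 3, 8, 14, 15, 18 (A-positions 1,2,3,6,7, B-positions 2,4,5,6,8).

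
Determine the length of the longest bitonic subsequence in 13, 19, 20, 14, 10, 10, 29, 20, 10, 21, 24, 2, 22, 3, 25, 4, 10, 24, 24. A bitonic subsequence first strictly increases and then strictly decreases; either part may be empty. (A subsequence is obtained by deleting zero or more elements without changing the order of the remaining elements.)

7

Let inc[i] be the LIS ending at i and dec[i] the longest strictly decreasing subsequence starting at i. inc = [1, 2, 3, 2, 1, 1, 4, 3, 1, 4, 5, 1, 5, 2, 6, 3, 4, 6, 6], dec = [3, 4, 4, 3, 2, 2, 4, 3, 2, 2, 3, 1, 2, 1, 2, 1, 1, 1, 1].
max_i inc[i]+dec[i]−1 = 7, with one witness 13, 19, 20, 29, 24, 22, 10.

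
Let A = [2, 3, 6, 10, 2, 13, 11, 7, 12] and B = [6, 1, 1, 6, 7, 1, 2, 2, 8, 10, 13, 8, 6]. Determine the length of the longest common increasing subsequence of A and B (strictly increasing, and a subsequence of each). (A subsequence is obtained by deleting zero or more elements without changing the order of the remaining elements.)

A longest common strictly increasing subsequence is 6, 10, 13 (length 3); it appears in order in both A and B, and no longer such subsequence exists.

3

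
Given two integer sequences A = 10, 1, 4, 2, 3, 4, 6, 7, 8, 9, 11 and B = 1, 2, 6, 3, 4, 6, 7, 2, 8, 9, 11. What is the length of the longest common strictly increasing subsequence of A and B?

A longest common strictly increasing subsequence is 1, 2, 3, 4, 6, 7, 8, 9, 11 (length 9); it appears in order in both A and B, and no longer such subsequence exists.

9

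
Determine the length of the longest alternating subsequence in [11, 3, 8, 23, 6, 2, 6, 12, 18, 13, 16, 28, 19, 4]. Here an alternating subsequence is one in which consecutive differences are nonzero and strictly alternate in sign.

8

A longest alternating subsequence is 11, 3, 8, 6, 18, 13, 28, 19 (positions 1,2,3,5,9,10,12,13); its 7 consecutive differences strictly alternate in sign, and length 8 is optimal.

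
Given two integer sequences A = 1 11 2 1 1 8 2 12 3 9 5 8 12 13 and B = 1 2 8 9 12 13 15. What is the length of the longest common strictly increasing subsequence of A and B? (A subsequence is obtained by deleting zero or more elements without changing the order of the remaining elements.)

6

For each value that appears in both, track the longest common increasing run ending there.
The best achievable length is 6; one witness is 1, 2, 8, 9, 12, 13 (A-positions 1,3,6,10,13,14, B-positions 1,2,3,4,5,6).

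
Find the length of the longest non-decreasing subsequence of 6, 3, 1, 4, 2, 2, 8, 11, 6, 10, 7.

Scanning left to right, the best length ending at each element is: 6→1, 3→1, 1→1, 4→2, 2→2, 2→3, 8→4, 11→5, 6→4, 10→5, 7→5.
So the longest non-decreasing subsequence has length 5, e.g. 1, 2, 2, 8, 11.

5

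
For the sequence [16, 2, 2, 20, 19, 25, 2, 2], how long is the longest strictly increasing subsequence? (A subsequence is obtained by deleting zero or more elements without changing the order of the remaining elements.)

3

Scanning left to right, the best length ending at each element is: 16→1, 2→1, 2→1, 20→2, 19→2, 25→3, 2→1, 2→1.
So the longest increasing subsequence has length 3, e.g. 16, 20, 25.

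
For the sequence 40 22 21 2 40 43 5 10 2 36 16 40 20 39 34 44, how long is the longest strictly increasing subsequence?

7

One longest increasing subsequence is 2, 5, 10, 16, 20, 39, 44 (positions 4,7,8,11,13,14,16), of length 7; no longer one exists.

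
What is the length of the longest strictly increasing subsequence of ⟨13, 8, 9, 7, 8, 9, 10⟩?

Let dp[i] be the longest increasing subsequence ending at position i. Then dp = [1, 1, 2, 1, 2, 3, 4].
The maximum is 4; one witness is 7, 8, 9, 10 at positions 4,5,6,7.

4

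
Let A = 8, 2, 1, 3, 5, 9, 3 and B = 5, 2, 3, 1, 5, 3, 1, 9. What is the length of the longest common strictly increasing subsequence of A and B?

For each value that appears in both, track the longest common increasing run ending there.
The best achievable length is 4; one witness is 2, 3, 5, 9 (A-positions 2,4,5,6, B-positions 2,3,5,8).

4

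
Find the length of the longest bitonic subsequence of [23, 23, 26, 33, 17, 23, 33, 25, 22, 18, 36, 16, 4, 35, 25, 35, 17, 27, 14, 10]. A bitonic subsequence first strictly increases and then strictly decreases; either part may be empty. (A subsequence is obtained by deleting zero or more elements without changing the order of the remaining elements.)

Let inc[i] be the LIS ending at i and dec[i] the longest strictly decreasing subsequence starting at i. inc = [1, 1, 2, 3, 1, 2, 3, 3, 2, 2, 4, 1, 1, 4, 3, 4, 2, 4, 2, 2], dec = [6, 6, 7, 7, 4, 6, 7, 6, 5, 4, 6, 3, 1, 5, 4, 4, 3, 3, 2, 1].
max_i inc[i]+dec[i]−1 = 9, with one witness 23, 26, 33, 25, 22, 18, 17, 14, 10.

9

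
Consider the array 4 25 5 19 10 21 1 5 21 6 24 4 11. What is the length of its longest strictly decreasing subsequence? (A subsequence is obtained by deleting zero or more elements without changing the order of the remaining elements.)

5

Let dp[i] be the longest decreasing subsequence ending at position i. Then dp = [1, 1, 2, 2, 3, 2, 4, 4, 2, 4, 2, 5, 3].
The maximum is 5; one witness is 25, 19, 10, 5, 4 at positions 2,4,5,8,12.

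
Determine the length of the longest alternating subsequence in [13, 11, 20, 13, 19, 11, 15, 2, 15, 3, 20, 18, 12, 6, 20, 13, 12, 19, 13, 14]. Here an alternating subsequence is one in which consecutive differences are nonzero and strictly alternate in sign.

Track the best alternating length ending on an up-step vs a down-step at each position: up/down = 1/1, 1/2, 3/1, 3/4, 5/4, 1/6, 7/6, 1/8, 9/6, 9/10, 11/1, 11/12, 11/12, 11/12, 13/1, 13/14, 13/14, 15/14, 15/16, 17/16.
The maximum over both is 17; one such subsequence is 13, 11, 20, 13, 19, 11, 15, 2, 15, 3, 20, 18, 20, 13, 19, 13, 14.

17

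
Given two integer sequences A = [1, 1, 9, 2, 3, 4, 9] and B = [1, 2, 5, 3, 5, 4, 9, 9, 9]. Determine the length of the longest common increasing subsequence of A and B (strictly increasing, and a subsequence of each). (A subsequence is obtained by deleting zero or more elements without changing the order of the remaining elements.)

5

A longest common strictly increasing subsequence is 1, 2, 3, 4, 9 (length 5); it appears in order in both A and B, and no longer such subsequence exists.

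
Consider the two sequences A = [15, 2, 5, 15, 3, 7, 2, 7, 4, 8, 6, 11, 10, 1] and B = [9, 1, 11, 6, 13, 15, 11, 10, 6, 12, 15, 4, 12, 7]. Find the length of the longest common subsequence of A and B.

A longest common subsequence is 15, 15, 7 (length 3); the LCS DP confirms no longer common subsequence exists.

3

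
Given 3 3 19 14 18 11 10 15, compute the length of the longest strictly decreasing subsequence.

4

One longest decreasing subsequence is 19, 14, 11, 10 (positions 3,4,6,7), of length 4; no longer one exists.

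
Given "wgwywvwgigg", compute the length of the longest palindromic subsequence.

Using dp[i][j] = 2 + dp[i+1][j−1] if the ends match, else max(dp[i+1][j], dp[i][j−1]):
dp[1][11] = 5. A witness is ggigg at positions 2,8,9,10,11.

5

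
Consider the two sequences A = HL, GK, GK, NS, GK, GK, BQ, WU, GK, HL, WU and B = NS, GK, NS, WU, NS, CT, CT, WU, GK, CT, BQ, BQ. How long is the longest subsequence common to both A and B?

4

A longest common subsequence is GK, NS, GK, BQ (length 4); the LCS DP confirms no longer common subsequence exists.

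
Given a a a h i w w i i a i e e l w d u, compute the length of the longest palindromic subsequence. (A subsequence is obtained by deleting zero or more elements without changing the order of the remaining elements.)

6

One longest palindromic subsequence is aiwwia (positions 3,5,6,7,9,10); it reads the same forward and backward, and the interval DP gives dp[1][17] = 6.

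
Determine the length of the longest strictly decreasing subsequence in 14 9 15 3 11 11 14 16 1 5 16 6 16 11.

4

Let dp[i] be the longest decreasing subsequence ending at position i. Then dp = [1, 2, 1, 3, 2, 2, 2, 1, 4, 3, 1, 3, 1, 3].
The maximum is 4; one witness is 14, 9, 3, 1 at positions 1,2,4,9.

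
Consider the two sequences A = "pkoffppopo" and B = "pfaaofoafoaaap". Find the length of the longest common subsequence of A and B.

A longest common subsequence is poffop (length 6); the LCS DP confirms no longer common subsequence exists.

6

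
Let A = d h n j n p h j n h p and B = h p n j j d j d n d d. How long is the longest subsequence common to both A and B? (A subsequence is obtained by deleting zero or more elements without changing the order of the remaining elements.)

5

Backtracking the LCS table gives one alignment: h (A2,B1) → n (A3,B3) → j (A4,B5) → j (A8,B7) → n (A9,B9).
So the longest common subsequence has length 5.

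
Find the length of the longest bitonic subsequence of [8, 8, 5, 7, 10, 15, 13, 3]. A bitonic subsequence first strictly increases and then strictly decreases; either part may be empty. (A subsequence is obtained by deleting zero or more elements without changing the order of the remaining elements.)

6

Let inc[i] be the LIS ending at i and dec[i] the longest strictly decreasing subsequence starting at i. inc = [1, 1, 1, 2, 3, 4, 4, 1], dec = [3, 3, 2, 2, 2, 3, 2, 1].
max_i inc[i]+dec[i]−1 = 6, with one witness 5, 7, 10, 15, 13, 3.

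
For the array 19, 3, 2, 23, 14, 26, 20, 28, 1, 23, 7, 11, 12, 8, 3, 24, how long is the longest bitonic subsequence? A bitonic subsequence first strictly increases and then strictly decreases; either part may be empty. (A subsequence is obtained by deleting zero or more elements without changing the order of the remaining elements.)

One longest bitonic subsequence is 19, 23, 26, 28, 23, 12, 8, 3 (positions 1,4,6,8,10,13,14,15): it rises to 28 then falls. Length 8 is optimal.

8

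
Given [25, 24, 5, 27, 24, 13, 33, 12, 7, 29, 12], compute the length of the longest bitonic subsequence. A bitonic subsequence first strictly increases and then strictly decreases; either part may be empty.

Let inc[i] be the LIS ending at i and dec[i] the longest strictly decreasing subsequence starting at i. inc = [1, 1, 1, 2, 2, 2, 3, 2, 2, 3, 3], dec = [5, 4, 1, 5, 4, 3, 3, 2, 1, 2, 1].
max_i inc[i]+dec[i]−1 = 6, with one witness 25, 27, 24, 13, 12, 7.

6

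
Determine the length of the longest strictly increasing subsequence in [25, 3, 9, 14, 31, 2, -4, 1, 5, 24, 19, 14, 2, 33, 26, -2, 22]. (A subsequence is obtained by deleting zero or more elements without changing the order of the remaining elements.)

5

Scanning left to right, the best length ending at each element is: 25→1, 3→1, 9→2, 14→3, 31→4, 2→1, -4→1, 1→2, 5→3, 24→4, 19→4, 14→4, 2→3, 33→5, 26→5, -2→2, 22→5.
So the longest increasing subsequence has length 5, e.g. 3, 9, 14, 31, 33.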